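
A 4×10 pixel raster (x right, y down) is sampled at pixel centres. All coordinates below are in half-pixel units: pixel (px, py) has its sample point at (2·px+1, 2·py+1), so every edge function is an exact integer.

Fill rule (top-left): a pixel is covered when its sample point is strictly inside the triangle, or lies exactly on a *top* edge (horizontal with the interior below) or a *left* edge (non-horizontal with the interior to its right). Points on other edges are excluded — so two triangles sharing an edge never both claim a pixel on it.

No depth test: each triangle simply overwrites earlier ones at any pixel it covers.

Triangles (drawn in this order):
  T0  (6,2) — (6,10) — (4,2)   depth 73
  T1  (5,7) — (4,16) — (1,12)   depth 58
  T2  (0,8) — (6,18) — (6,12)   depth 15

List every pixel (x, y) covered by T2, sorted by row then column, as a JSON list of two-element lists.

T0:
  2·area = 16
  edge (6, 2)→(6, 10): d=(0,8) right/bottom  bias=-1
  edge (6, 10)→(4, 2): d=(-2,-8) top-left  bias=+0
  edge (4, 2)→(6, 2): d=(2,0) top-left  bias=+0
    (2,1)@(5, 3): e=[8,6,2] → █
    (3,1)@(7, 3): e=[-8,22,2] → ·
    (2,2)@(5, 5): e=[8,2,6] → █
    (3,2)@(7, 5): e=[-8,18,6] → ·
    (2,3)@(5, 7): e=[8,-2,10] → ·
  covered (2 px):
    · · · ·
    · · █ ·
    · · █ ·
    · · · ·
    · · · ·
    · · · ·
    · · · ·
    · · · ·
    · · · ·
    · · · ·
T1:
  2·area = 31
  edge (5, 7)→(4, 16): d=(-1,9) right/bottom  bias=-1
  edge (4, 16)→(1, 12): d=(-3,-4) top-left  bias=+0
  edge (1, 12)→(5, 7): d=(4,-5) top-left  bias=+0
    (2,3)@(5, 7): e=[0,31,0] → ·  [on edge]
    (1,5)@(3, 11): e=[14,11,6] → █
    (2,5)@(5, 11): e=[-4,19,16] → ·
    (1,6)@(3, 13): e=[12,5,14] → █
    (2,6)@(5, 13): e=[-6,13,24] → ·
    (1,7)@(3, 15): e=[10,-1,22] → ·
  covered (2 px):
    · · · ·
    · · · ·
    · · · ·
    · · · ·
    · · · ·
    · █ · ·
    · █ · ·
    · · · ·
    · · · ·
    · · · ·
T2:
  2·area = 36  (B↔C swapped to make it positive)
  edge (0, 8)→(6, 12): d=(6,4) right/bottom  bias=-1
  edge (6, 12)→(6, 18): d=(0,6) right/bottom  bias=-1
  edge (6, 18)→(0, 8): d=(-6,-10) top-left  bias=+0
    (0,4)@(1, 9): e=[2,30,4] → █
    (1,4)@(3, 9): e=[-6,18,24] → ·
    (0,5)@(1, 11): e=[14,30,-8] → ·
    (1,5)@(3, 11): e=[6,18,12] → █
    (2,5)@(5, 11): e=[-2,6,32] → ·
    (1,6)@(3, 13): e=[18,18,0] → █  [on edge]
    (2,6)@(5, 13): e=[10,6,20] → █
    (3,6)@(7, 13): e=[2,-6,40] → ·
    (1,7)@(3, 15): e=[30,18,-12] → ·
    (2,7)@(5, 15): e=[22,6,8] → █
    (3,7)@(7, 15): e=[14,-6,28] → ·
    (2,8)@(5, 17): e=[34,6,-4] → ·
  covered (5 px):
    · · · ·
    · · · ·
    · · · ·
    · · · ·
    █ · · ·
    · █ · ·
    · █ █ ·
    · · █ ·
    · · · ·
    · · · ·

Answer: [[0,4],[1,5],[1,6],[2,6],[2,7]]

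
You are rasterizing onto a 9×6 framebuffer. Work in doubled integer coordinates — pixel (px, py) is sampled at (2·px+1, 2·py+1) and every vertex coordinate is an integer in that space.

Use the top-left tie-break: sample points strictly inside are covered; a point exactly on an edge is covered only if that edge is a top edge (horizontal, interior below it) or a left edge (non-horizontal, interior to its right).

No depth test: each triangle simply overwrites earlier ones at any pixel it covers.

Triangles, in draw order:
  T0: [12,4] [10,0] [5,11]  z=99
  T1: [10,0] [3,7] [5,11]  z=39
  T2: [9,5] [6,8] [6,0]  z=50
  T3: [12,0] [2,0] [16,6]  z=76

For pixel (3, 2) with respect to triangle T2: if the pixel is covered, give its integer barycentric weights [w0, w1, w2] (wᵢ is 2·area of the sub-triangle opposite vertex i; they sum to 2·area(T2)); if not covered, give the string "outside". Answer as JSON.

T0:
  2·area = 42  (B↔C swapped to make it positive)
  edge (12, 4)→(5, 11): d=(-7,7) right/bottom  bias=-1
  edge (5, 11)→(10, 0): d=(5,-11) top-left  bias=+0
  edge (10, 0)→(12, 4): d=(2,4) right/bottom  bias=-1
    (7,0)@(15, 1): e=[0,60,-18] → ·  [on edge]
    (4,1)@(9, 3): e=[28,4,10] → #
    (5,1)@(11, 3): e=[14,26,2] → #
    (6,1)@(13, 3): e=[0,48,-6] → ·  [on edge]
    (4,2)@(9, 5): e=[14,14,14] → #
    (5,2)@(11, 5): e=[0,36,6] → ·  [on edge]
    (3,3)@(7, 7): e=[14,2,26] → #
    (4,3)@(9, 7): e=[0,24,18] → ·  [on edge]
    (3,4)@(7, 9): e=[0,12,30] → ·  [on edge]
    (2,5)@(5, 11): e=[0,0,42] → ·  [on edge]
  covered (4 px):
    · · · · · · · · ·
    · · · · # # · · ·
    · · · · # · · · ·
    · · · # · · · · ·
    · · · · · · · · ·
    · · · · · · · · ·
T1:
  2·area = 42  (B↔C swapped to make it positive)
  edge (10, 0)→(5, 11): d=(-5,11) right/bottom  bias=-1
  edge (5, 11)→(3, 7): d=(-2,-4) top-left  bias=+0
  edge (3, 7)→(10, 0): d=(7,-7) top-left  bias=+0
    (4,0)@(9, 1): e=[6,36,0] → #  [on edge]
    (5,0)@(11, 1): e=[-16,44,14] → ·
    (0,1)@(1, 3): e=[84,0,-42] → ·  [on edge]
    (3,1)@(7, 3): e=[18,24,0] → #  [on edge]
    (4,1)@(9, 3): e=[-4,32,14] → ·
    (2,2)@(5, 5): e=[30,12,0] → #  [on edge]
    (4,2)@(9, 5): e=[-14,28,28] → ·
    (1,3)@(3, 7): e=[42,0,0] → #  [on edge]
    (3,3)@(7, 7): e=[-2,16,28] → ·
    (0,4)@(1, 9): e=[54,-12,0] → ·  [on edge]
    (1,4)@(3, 9): e=[32,-4,14] → ·
    (2,4)@(5, 9): e=[10,4,28] → #
    (2,5)@(5, 11): e=[0,0,42] → ·  [on edge]
  covered (7 px):
    · · · · # · · · ·
    · · · # · · · · ·
    · · # # · · · · ·
    · # # · · · · · ·
    · · # · · · · · ·
    · · · · · · · · ·
T2:
  2·area = 24
  edge (9, 5)→(6, 8): d=(-3,3) right/bottom  bias=-1
  edge (6, 8)→(6, 0): d=(0,-8) top-left  bias=+0
  edge (6, 0)→(9, 5): d=(3,5) right/bottom  bias=-1
    (6,0)@(13, 1): e=[0,56,-32] → ·  [on edge]
    (3,1)@(7, 3): e=[12,8,4] → #
    (4,1)@(9, 3): e=[6,24,-6] → ·
    (5,1)@(11, 3): e=[0,40,-16] → ·  [on edge]
    (3,2)@(7, 5): e=[6,8,10] → #
    (4,2)@(9, 5): e=[0,24,0] → ·  [on edge]
    (3,3)@(7, 7): e=[0,8,16] → ·  [on edge]
    (2,4)@(5, 9): e=[0,-8,32] → ·  [on edge]
    (1,5)@(3, 11): e=[0,-24,48] → ·  [on edge]
  covered (2 px):
    · · · · · · · · ·
    · · · # · · · · ·
    · · · # · · · · ·
    · · · · · · · · ·
    · · · · · · · · ·
    · · · · · · · · ·
T3:
  2·area = 60  (B↔C swapped to make it positive)
  edge (12, 0)→(16, 6): d=(4,6) right/bottom  bias=-1
  edge (16, 6)→(2, 0): d=(-14,-6) top-left  bias=+0
  edge (2, 0)→(12, 0): d=(10,0) top-left  bias=+0
    (2,0)@(5, 1): e=[46,4,10] → #
    (3,0)@(7, 1): e=[34,16,10] → #
    (4,0)@(9, 1): e=[22,28,10] → #
    (5,0)@(11, 1): e=[10,40,10] → #
    (6,0)@(13, 1): e=[-2,52,10] → ·
    (2,1)@(5, 3): e=[54,-24,30] → ·
    (3,1)@(7, 3): e=[42,-12,30] → ·
    (4,1)@(9, 3): e=[30,0,30] → #  [on edge]
    (6,1)@(13, 3): e=[6,24,30] → #
    (7,1)@(15, 3): e=[-6,36,30] → ·
    (4,2)@(9, 5): e=[38,-28,50] → ·
    (5,2)@(11, 5): e=[26,-16,50] → ·
  covered (8 px):
    · · # # # # · · ·
    · · · · # # # · ·
    · · · · · · · # ·
    · · · · · · · · ·
    · · · · · · · · ·
    · · · · · · · · ·

Final: [8,10,6]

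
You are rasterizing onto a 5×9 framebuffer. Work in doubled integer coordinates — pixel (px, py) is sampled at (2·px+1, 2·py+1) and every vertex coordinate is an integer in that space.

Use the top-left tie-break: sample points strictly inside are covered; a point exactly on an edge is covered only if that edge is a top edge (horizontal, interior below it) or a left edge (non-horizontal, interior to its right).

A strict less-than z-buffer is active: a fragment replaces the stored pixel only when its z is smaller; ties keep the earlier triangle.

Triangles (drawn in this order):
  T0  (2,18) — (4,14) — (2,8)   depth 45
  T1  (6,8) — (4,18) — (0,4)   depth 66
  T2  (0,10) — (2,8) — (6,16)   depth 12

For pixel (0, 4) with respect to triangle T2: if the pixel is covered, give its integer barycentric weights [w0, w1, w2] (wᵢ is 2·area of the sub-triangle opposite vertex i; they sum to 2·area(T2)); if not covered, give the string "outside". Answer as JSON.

T0:
  2·area = 20  (B↔C swapped to make it positive)
  edge (2, 18)→(2, 8): d=(0,-10) top-left  bias=+0
  edge (2, 8)→(4, 14): d=(2,6) right/bottom  bias=-1
  edge (4, 14)→(2, 18): d=(-2,4) right/bottom  bias=-1
    (0,2)@(1, 5): e=[-10,0,30] → ·  [on edge]
    (1,5)@(3, 11): e=[10,0,10] → ·  [on edge]
    (1,6)@(3, 13): e=[10,4,6] → █
    (2,6)@(5, 13): e=[30,-8,-2] → ·
    (1,7)@(3, 15): e=[10,8,2] → █
    (2,7)@(5, 15): e=[30,-4,-6] → ·
    (1,8)@(3, 17): e=[10,12,-2] → ·
    (2,8)@(5, 17): e=[30,0,-10] → ·  [on edge]
  covered (2 px):
    · · · · ·
    · · · · ·
    · · · · ·
    · · · · ·
    · · · · ·
    · · · · ·
    · █ · · ·
    · █ · · ·
    · · · · ·
T1:
  2·area = 68
  edge (6, 8)→(4, 18): d=(-2,10) right/bottom  bias=-1
  edge (4, 18)→(0, 4): d=(-4,-14) top-left  bias=+0
  edge (0, 4)→(6, 8): d=(6,4) right/bottom  bias=-1
    (3,1)@(7, 3): e=[0,102,-34] → ·  [on edge]
    (0,2)@(1, 5): e=[56,10,2] → █
    (1,2)@(3, 5): e=[36,38,-6] → ·
    (0,3)@(1, 7): e=[52,2,14] → █
    (1,3)@(3, 7): e=[32,30,6] → █
    (2,3)@(5, 7): e=[12,58,-2] → ·
    (0,4)@(1, 9): e=[48,-6,26] → ·
    (1,4)@(3, 9): e=[28,22,18] → █
    (2,4)@(5, 9): e=[8,50,10] → █
    (3,4)@(7, 9): e=[-12,78,2] → ·
    (1,5)@(3, 11): e=[24,14,30] → █
    (3,5)@(7, 11): e=[-16,70,14] → ·
    (2,6)@(5, 13): e=[0,34,34] → ·  [on edge]
  covered (8 px):
    · · · · ·
    · · · · ·
    █ · · · ·
    █ █ · · ·
    · █ █ · ·
    · █ █ · ·
    · █ · · ·
    · · · · ·
    · · · · ·
T2:
  2·area = 24
  edge (0, 10)→(2, 8): d=(2,-2) top-left  bias=+0
  edge (2, 8)→(6, 16): d=(4,8) right/bottom  bias=-1
  edge (6, 16)→(0, 10): d=(-6,-6) top-left  bias=+0
    (4,0)@(9, 1): e=[0,-84,108] → ·  [on edge]
    (3,1)@(7, 3): e=[0,-60,84] → ·  [on edge]
    (2,2)@(5, 5): e=[0,-36,60] → ·  [on edge]
    (1,3)@(3, 7): e=[0,-12,36] → ·  [on edge]
    (0,4)@(1, 9): e=[0,12,12] → █  [on edge]
    (1,4)@(3, 9): e=[4,-4,24] → ·
    (0,5)@(1, 11): e=[4,20,0] → █  [on edge]
    (1,5)@(3, 11): e=[8,4,12] → █
    (2,5)@(5, 11): e=[12,-12,24] → ·
    (0,6)@(1, 13): e=[8,28,-12] → ·
    (1,6)@(3, 13): e=[12,12,0] → █  [on edge]
    (2,6)@(5, 13): e=[16,-4,12] → ·
    (2,7)@(5, 15): e=[20,4,0] → █  [on edge]
    (3,8)@(7, 17): e=[28,-4,0] → ·  [on edge]
  covered (5 px):
    · · · · ·
    · · · · ·
    · · · · ·
    · · · · ·
    █ · · · ·
    █ █ · · ·
    · █ · · ·
    · · █ · ·
    · · · · ·

Result: [12,12,0]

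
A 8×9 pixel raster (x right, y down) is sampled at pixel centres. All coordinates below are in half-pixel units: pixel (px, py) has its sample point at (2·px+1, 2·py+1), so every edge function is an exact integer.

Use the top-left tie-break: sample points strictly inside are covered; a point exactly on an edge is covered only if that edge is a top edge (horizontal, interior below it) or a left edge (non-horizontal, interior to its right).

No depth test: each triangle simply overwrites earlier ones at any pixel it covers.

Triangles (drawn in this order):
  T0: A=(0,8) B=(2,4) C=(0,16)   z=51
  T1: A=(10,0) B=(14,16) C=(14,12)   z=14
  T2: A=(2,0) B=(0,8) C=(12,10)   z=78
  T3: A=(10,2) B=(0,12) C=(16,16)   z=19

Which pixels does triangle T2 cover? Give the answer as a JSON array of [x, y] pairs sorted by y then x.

T0:
  2·area = 16
  edge (0, 8)→(2, 4): d=(2,-4) top-left  bias=+0
  edge (2, 4)→(0, 16): d=(-2,12) right/bottom  bias=-1
  edge (0, 16)→(0, 8): d=(0,-8) top-left  bias=+0
    (0,3)@(1, 7): e=[2,6,8] → #
    (1,3)@(3, 7): e=[10,-18,24] → ·
    (0,4)@(1, 9): e=[6,2,8] → #
    (1,4)@(3, 9): e=[14,-22,24] → ·
    (0,5)@(1, 11): e=[10,-2,8] → ·
  covered (2 px):
    · · · · · · · ·
    · · · · · · · ·
    · · · · · · · ·
    # · · · · · · ·
    # · · · · · · ·
    · · · · · · · ·
    · · · · · · · ·
    · · · · · · · ·
    · · · · · · · ·
T1:
  2·area = 16  (B↔C swapped to make it positive)
  edge (10, 0)→(14, 12): d=(4,12) right/bottom  bias=-1
  edge (14, 12)→(14, 16): d=(0,4) right/bottom  bias=-1
  edge (14, 16)→(10, 0): d=(-4,-16) top-left  bias=+0
    (5,1)@(11, 3): e=[0,12,4] → ·  [on edge]
    (6,4)@(13, 9): e=[0,4,12] → ·  [on edge]
    (6,5)@(13, 11): e=[8,4,4] → #
    (7,5)@(15, 11): e=[-16,-4,36] → ·
    (6,6)@(13, 13): e=[16,4,-4] → ·
    (7,7)@(15, 15): e=[0,-4,20] → ·  [on edge]
  covered (1 px):
    · · · · · · · ·
    · · · · · · · ·
    · · · · · · · ·
    · · · · · · · ·
    · · · · · · · ·
    · · · · · · # ·
    · · · · · · · ·
    · · · · · · · ·
    · · · · · · · ·
T2:
  2·area = 100  (B↔C swapped to make it positive)
  edge (2, 0)→(12, 10): d=(10,10) right/bottom  bias=-1
  edge (12, 10)→(0, 8): d=(-12,-2) top-left  bias=+0
  edge (0, 8)→(2, 0): d=(2,-8) top-left  bias=+0
    (1,0)@(3, 1): e=[0,90,10] → ·  [on edge]
    (1,1)@(3, 3): e=[20,66,14] → #
    (2,1)@(5, 3): e=[0,70,30] → ·  [on edge]
    (0,2)@(1, 5): e=[60,38,2] → #
    (2,2)@(5, 5): e=[20,46,34] → #
    (3,2)@(7, 5): e=[0,50,50] → ·  [on edge]
    (0,3)@(1, 7): e=[80,14,6] → #
    (3,3)@(7, 7): e=[20,26,54] → #
    (4,3)@(9, 7): e=[0,30,70] → ·  [on edge]
    (0,4)@(1, 9): e=[100,-10,10] → ·
    (1,4)@(3, 9): e=[80,-6,26] → ·
    (2,4)@(5, 9): e=[60,-2,42] → ·
    (5,4)@(11, 9): e=[0,10,90] → ·  [on edge]
    (6,5)@(13, 11): e=[0,-10,110] → ·  [on edge]
    (7,6)@(15, 13): e=[0,-30,130] → ·  [on edge]
  covered (10 px):
    · · · · · · · ·
    · # · · · · · ·
    # # # · · · · ·
    # # # # · · · ·
    · · · # # · · ·
    · · · · · · · ·
    · · · · · · · ·
    · · · · · · · ·
    · · · · · · · ·
T3:
  2·area = 200  (B↔C swapped to make it positive)
  edge (10, 2)→(16, 16): d=(6,14) right/bottom  bias=-1
  edge (16, 16)→(0, 12): d=(-16,-4) top-left  bias=+0
  edge (0, 12)→(10, 2): d=(10,-10) top-left  bias=+0
    (5,0)@(11, 1): e=[-20,220,0] → ·  [on edge]
    (4,1)@(9, 3): e=[20,180,0] → #  [on edge]
    (5,1)@(11, 3): e=[-8,188,20] → ·
    (3,2)@(7, 5): e=[60,140,0] → #  [on edge]
    (5,2)@(11, 5): e=[4,156,40] → #
    (6,2)@(13, 5): e=[-24,164,60] → ·
    (2,3)@(5, 7): e=[100,100,0] → #  [on edge]
    (6,3)@(13, 7): e=[-12,132,80] → ·
    (1,4)@(3, 9): e=[140,60,0] → #  [on edge]
    (6,4)@(13, 9): e=[0,100,100] → ·  [on edge]
    (0,5)@(1, 11): e=[180,20,0] → #  [on edge]
    (6,5)@(13, 11): e=[12,68,120] → #
  covered (27 px):
    · · · · · · · ·
    · · · · # · · ·
    · · · # # # · ·
    · · # # # # · ·
    · # # # # # · ·
    # # # # # # # ·
    · · # # # # # ·
    · · · · · · # #
    · · · · · · · ·

Final: [[1,1],[0,2],[1,2],[2,2],[0,3],[1,3],[2,3],[3,3],[3,4],[4,4]]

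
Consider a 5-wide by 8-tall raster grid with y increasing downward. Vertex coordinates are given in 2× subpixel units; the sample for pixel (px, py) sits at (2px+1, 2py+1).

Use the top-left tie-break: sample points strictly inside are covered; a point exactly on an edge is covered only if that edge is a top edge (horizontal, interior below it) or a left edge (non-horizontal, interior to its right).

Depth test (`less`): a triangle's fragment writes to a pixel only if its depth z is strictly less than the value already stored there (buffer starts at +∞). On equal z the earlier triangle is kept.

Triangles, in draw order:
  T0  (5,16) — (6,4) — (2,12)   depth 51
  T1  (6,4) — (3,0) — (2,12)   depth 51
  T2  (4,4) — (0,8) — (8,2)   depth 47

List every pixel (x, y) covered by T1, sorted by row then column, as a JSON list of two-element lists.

T0:
  2·area = 40  (B↔C swapped to make it positive)
  edge (5, 16)→(2, 12): d=(-3,-4) top-left  bias=+0
  edge (2, 12)→(6, 4): d=(4,-8) top-left  bias=+0
  edge (6, 4)→(5, 16): d=(-1,12) right/bottom  bias=-1
    (2,3)@(5, 7): e=[27,4,9] → #
    (3,3)@(7, 7): e=[35,20,-15] → ·
    (2,4)@(5, 9): e=[21,12,7] → #
    (3,4)@(7, 9): e=[29,28,-17] → ·
    (1,5)@(3, 11): e=[7,4,29] → #
    (3,5)@(7, 11): e=[23,36,-19] → ·
    (1,6)@(3, 13): e=[1,12,27] → #
    (3,6)@(7, 13): e=[17,44,-21] → ·
    (1,7)@(3, 15): e=[-5,20,25] → ·
    (2,7)@(5, 15): e=[3,36,1] → #
    (3,7)@(7, 15): e=[11,52,-23] → ·
  covered (7 px):
    · · · · ·
    · · · · ·
    · · · · ·
    · · # · ·
    · · # · ·
    · # # · ·
    · # # · ·
    · · # · ·
T1:
  2·area = 40  (B↔C swapped to make it positive)
  edge (6, 4)→(2, 12): d=(-4,8) right/bottom  bias=-1
  edge (2, 12)→(3, 0): d=(1,-12) top-left  bias=+0
  edge (3, 0)→(6, 4): d=(3,4) right/bottom  bias=-1
    (1,0)@(3, 1): e=[36,1,3] → #
    (2,0)@(5, 1): e=[20,25,-5] → ·
    (1,1)@(3, 3): e=[28,3,9] → #
    (2,1)@(5, 3): e=[12,27,1] → #
    (3,1)@(7, 3): e=[-4,51,-7] → ·
    (1,2)@(3, 5): e=[20,5,15] → #
    (3,2)@(7, 5): e=[-12,53,-1] → ·
    (1,3)@(3, 7): e=[12,7,21] → #
    (2,3)@(5, 7): e=[-4,31,13] → ·
    (1,4)@(3, 9): e=[4,9,27] → #
    (2,4)@(5, 9): e=[-12,33,19] → ·
    (1,5)@(3, 11): e=[-4,11,33] → ·
  covered (7 px):
    · # · · ·
    · # # · ·
    · # # · ·
    · # · · ·
    · # · · ·
    · · · · ·
    · · · · ·
    · · · · ·
T2:
  2·area = 8  (B↔C swapped to make it positive)
  edge (4, 4)→(8, 2): d=(4,-2) top-left  bias=+0
  edge (8, 2)→(0, 8): d=(-8,6) right/bottom  bias=-1
  edge (0, 8)→(4, 4): d=(4,-4) top-left  bias=+0
    (3,0)@(7, 1): e=[-6,14,0] → ·  [on edge]
    (2,1)@(5, 3): e=[-2,10,0] → ·  [on edge]
    (1,2)@(3, 5): e=[2,6,0] → #  [on edge]
    (2,2)@(5, 5): e=[6,-6,8] → ·
    (0,3)@(1, 7): e=[6,2,0] → #  [on edge]
    (1,3)@(3, 7): e=[10,-10,8] → ·
    (0,4)@(1, 9): e=[14,-14,8] → ·
  covered (2 px):
    · · · · ·
    · · · · ·
    · # · · ·
    # · · · ·
    · · · · ·
    · · · · ·
    · · · · ·
    · · · · ·

Result: [[1,0],[1,1],[2,1],[1,2],[2,2],[1,3],[1,4]]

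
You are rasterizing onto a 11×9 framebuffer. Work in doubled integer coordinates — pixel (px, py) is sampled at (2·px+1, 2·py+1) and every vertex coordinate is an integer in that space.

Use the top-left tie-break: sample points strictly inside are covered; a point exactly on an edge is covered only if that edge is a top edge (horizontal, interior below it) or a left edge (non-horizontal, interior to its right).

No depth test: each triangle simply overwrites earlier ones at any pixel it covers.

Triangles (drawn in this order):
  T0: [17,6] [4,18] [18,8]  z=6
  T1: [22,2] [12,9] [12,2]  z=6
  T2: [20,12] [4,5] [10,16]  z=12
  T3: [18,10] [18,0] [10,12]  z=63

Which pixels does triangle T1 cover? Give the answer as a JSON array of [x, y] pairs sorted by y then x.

T0:
  2·area = 38  (B↔C swapped to make it positive)
  edge (17, 6)→(18, 8): d=(1,2) right/bottom  bias=-1
  edge (18, 8)→(4, 18): d=(-14,10) right/bottom  bias=-1
  edge (4, 18)→(17, 6): d=(13,-12) top-left  bias=+0
    (8,3)@(17, 7): e=[1,24,13] → X
    (9,3)@(19, 7): e=[-3,4,37] → .
    (7,4)@(15, 9): e=[7,16,15] → X
    (8,4)@(17, 9): e=[3,-4,39] → .
    (6,5)@(13, 11): e=[13,8,17] → X
    (7,5)@(15, 11): e=[9,-12,41] → .
    (5,6)@(11, 13): e=[19,0,19] → .  [on edge]
    (6,6)@(13, 13): e=[15,-20,43] → .
  covered (3 px):
    . . . . . . . . . . .
    . . . . . . . . . . .
    . . . . . . . . . . .
    . . . . . . . . X . .
    . . . . . . . X . . .
    . . . . . . X . . . .
    . . . . . . . . . . .
    . . . . . . . . . . .
    . . . . . . . . . . .
T1:
  2·area = 70
  edge (22, 2)→(12, 9): d=(-10,7) right/bottom  bias=-1
  edge (12, 9)→(12, 2): d=(0,-7) top-left  bias=+0
  edge (12, 2)→(22, 2): d=(10,0) top-left  bias=+0
    (6,1)@(13, 3): e=[53,7,10] → X
    (7,1)@(15, 3): e=[39,21,10] → X
    (8,1)@(17, 3): e=[25,35,10] → X
    (9,1)@(19, 3): e=[11,49,10] → X
    (10,1)@(21, 3): e=[-3,63,10] → .
    (6,2)@(13, 5): e=[33,7,30] → X
    (9,2)@(19, 5): e=[-9,49,30] → .
    (6,3)@(13, 7): e=[13,7,50] → X
    (7,3)@(15, 7): e=[-1,21,50] → .
    (8,3)@(17, 7): e=[-15,35,50] → .
    (6,4)@(13, 9): e=[-7,7,70] → .
  covered (8 px):
    . . . . . . . . . . .
    . . . . . . X X X X .
    . . . . . . X X X . .
    . . . . . . X . . . .
    . . . . . . . . . . .
    . . . . . . . . . . .
    . . . . . . . . . . .
    . . . . . . . . . . .
    . . . . . . . . . . .
T2:
  2·area = 134  (B↔C swapped to make it positive)
  edge (20, 12)→(10, 16): d=(-10,4) right/bottom  bias=-1
  edge (10, 16)→(4, 5): d=(-6,-11) top-left  bias=+0
  edge (4, 5)→(20, 12): d=(16,7) right/bottom  bias=-1
    (3,3)@(7, 7): e=[102,21,11] → X
    (4,3)@(9, 7): e=[94,43,-3] → .
    (3,4)@(7, 9): e=[82,9,43] → X
    (4,4)@(9, 9): e=[74,31,29] → X
    (5,4)@(11, 9): e=[66,53,15] → X
    (6,4)@(13, 9): e=[58,75,1] → X
    (7,4)@(15, 9): e=[50,97,-13] → .
    (3,5)@(7, 11): e=[62,-3,75] → .
    (4,5)@(9, 11): e=[54,19,61] → X
    (7,5)@(15, 11): e=[30,85,19] → X
    (8,5)@(17, 11): e=[22,107,5] → X
    (9,5)@(19, 11): e=[14,129,-9] → .
  covered (16 px):
    . . . . . . . . . . .
    . . . . . . . . . . .
    . . . . . . . . . . .
    . . . X . . . . . . .
    . . . X X X X . . . .
    . . . . X X X X X . .
    . . . . X X X X X . .
    . . . . . X . . . . .
    . . . . . . . . . . .
T3:
  2·area = 80  (B↔C swapped to make it positive)
  edge (18, 10)→(10, 12): d=(-8,2) right/bottom  bias=-1
  edge (10, 12)→(18, 0): d=(8,-12) top-left  bias=+0
  edge (18, 0)→(18, 10): d=(0,10) right/bottom  bias=-1
    (8,1)@(17, 3): e=[58,12,10] → X
    (9,1)@(19, 3): e=[54,36,-10] → .
    (7,2)@(15, 5): e=[46,4,30] → X
    (9,2)@(19, 5): e=[38,52,-10] → .
    (7,3)@(15, 7): e=[30,20,30] → X
    (9,3)@(19, 7): e=[22,68,-10] → .
    (6,4)@(13, 9): e=[18,12,50] → X
    (9,4)@(19, 9): e=[6,84,-10] → .
    (5,5)@(11, 11): e=[6,4,70] → X
    (7,5)@(15, 11): e=[-2,52,30] → .
    (8,5)@(17, 11): e=[-6,76,10] → .
    (5,6)@(11, 13): e=[-10,20,70] → .
  covered (10 px):
    . . . . . . . . . . .
    . . . . . . . . X . .
    . . . . . . . X X . .
    . . . . . . . X X . .
    . . . . . . X X X . .
    . . . . . X X . . . .
    . . . . . . . . . . .
    . . . . . . . . . . .
    . . . . . . . . . . .

Answer: [[6,1],[7,1],[8,1],[9,1],[6,2],[7,2],[8,2],[6,3]]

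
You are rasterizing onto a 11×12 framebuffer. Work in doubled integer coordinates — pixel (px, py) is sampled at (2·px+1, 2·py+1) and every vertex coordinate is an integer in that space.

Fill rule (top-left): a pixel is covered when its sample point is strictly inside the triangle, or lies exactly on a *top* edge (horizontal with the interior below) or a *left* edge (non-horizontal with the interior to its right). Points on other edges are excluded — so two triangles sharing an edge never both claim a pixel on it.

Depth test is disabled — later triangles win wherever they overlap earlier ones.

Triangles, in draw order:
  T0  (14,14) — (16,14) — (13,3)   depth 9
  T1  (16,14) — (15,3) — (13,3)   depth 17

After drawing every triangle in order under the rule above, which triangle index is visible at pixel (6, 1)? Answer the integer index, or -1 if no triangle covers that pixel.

T0:
  2·area = 22  (B↔C swapped to make it positive)
  edge (14, 14)→(13, 3): d=(-1,-11) top-left  bias=+0
  edge (13, 3)→(16, 14): d=(3,11) right/bottom  bias=-1
  edge (16, 14)→(14, 14): d=(-2,0) right/bottom  bias=-1
    (6,1)@(13, 3): e=[0,0,22] → .  [on edge]
    (7,5)@(15, 11): e=[14,2,6] → X
    (8,5)@(17, 11): e=[36,-20,6] → .
    (7,6)@(15, 13): e=[12,8,2] → X
    (8,6)@(17, 13): e=[34,-14,2] → .
    (7,7)@(15, 15): e=[10,14,-2] → .
  covered (2 px):
    . . . . . . . . . . .
    . . . . . . . . . . .
    . . . . . . . . . . .
    . . . . . . . . . . .
    . . . . . . . . . . .
    . . . . . . . X . . .
    . . . . . . . X . . .
    . . . . . . . . . . .
    . . . . . . . . . . .
    . . . . . . . . . . .
    . . . . . . . . . . .
    . . . . . . . . . . .
T1:
  2·area = 22  (B↔C swapped to make it positive)
  edge (16, 14)→(13, 3): d=(-3,-11) top-left  bias=+0
  edge (13, 3)→(15, 3): d=(2,0) top-left  bias=+0
  edge (15, 3)→(16, 14): d=(1,11) right/bottom  bias=-1
    (0,1)@(1, 3): e=[-132,0,154] → .  [on edge]
    (1,1)@(3, 3): e=[-110,0,132] → .  [on edge]
    (2,1)@(5, 3): e=[-88,0,110] → .  [on edge]
    (3,1)@(7, 3): e=[-66,0,88] → .  [on edge]
    (4,1)@(9, 3): e=[-44,0,66] → .  [on edge]
    (5,1)@(11, 3): e=[-22,0,44] → .  [on edge]
    (6,1)@(13, 3): e=[0,0,22] → X  [on edge]
    (7,1)@(15, 3): e=[22,0,0] → .  [on edge]
    (8,1)@(17, 3): e=[44,0,-22] → .  [on edge]
    (9,1)@(19, 3): e=[66,0,-44] → .  [on edge]
    (10,1)@(21, 3): e=[88,0,-66] → .  [on edge]
    (6,2)@(13, 5): e=[-6,4,24] → .
  covered (4 px):
    . . . . . . . . . . .
    . . . . . . X . . . .
    . . . . . . . X . . .
    . . . . . . . X . . .
    . . . . . . . X . . .
    . . . . . . . . . . .
    . . . . . . . . . . .
    . . . . . . . . . . .
    . . . . . . . . . . .
    . . . . . . . . . . .
    . . . . . . . . . . .
    . . . . . . . . . . .

Z-buffer (winner per pixel, '.' = empty):
  . . . . . . . . . . .
  . . . . . . 1 . . . .
  . . . . . . . 1 . . .
  . . . . . . . 1 . . .
  . . . . . . . 1 . . .
  . . . . . . . 0 . . .
  . . . . . . . 0 . . .
  . . . . . . . . . . .
  . . . . . . . . . . .
  . . . . . . . . . . .
  . . . . . . . . . . .
  . . . . . . . . . . .

Final: 1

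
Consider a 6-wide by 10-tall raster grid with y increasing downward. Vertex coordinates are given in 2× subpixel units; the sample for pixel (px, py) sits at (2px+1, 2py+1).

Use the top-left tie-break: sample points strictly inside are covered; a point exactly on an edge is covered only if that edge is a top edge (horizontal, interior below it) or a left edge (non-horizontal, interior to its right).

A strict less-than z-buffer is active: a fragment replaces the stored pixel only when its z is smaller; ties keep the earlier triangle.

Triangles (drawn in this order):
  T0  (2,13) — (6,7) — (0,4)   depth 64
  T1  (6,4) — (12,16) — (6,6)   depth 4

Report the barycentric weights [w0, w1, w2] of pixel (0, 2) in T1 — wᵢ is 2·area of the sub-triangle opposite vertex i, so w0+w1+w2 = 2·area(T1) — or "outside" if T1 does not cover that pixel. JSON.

T0:
  2·area = 48  (B↔C swapped to make it positive)
  edge (2, 13)→(0, 4): d=(-2,-9) top-left  bias=+0
  edge (0, 4)→(6, 7): d=(6,3) right/bottom  bias=-1
  edge (6, 7)→(2, 13): d=(-4,6) right/bottom  bias=-1
    (0,2)@(1, 5): e=[7,3,38] → X
    (1,2)@(3, 5): e=[25,-3,26] → .
    (0,3)@(1, 7): e=[3,15,30] → X
    (1,3)@(3, 7): e=[21,9,18] → X
    (2,3)@(5, 7): e=[39,3,6] → X
    (3,3)@(7, 7): e=[57,-3,-6] → .
    (0,4)@(1, 9): e=[-1,27,22] → .
    (1,4)@(3, 9): e=[17,21,10] → X
    (2,4)@(5, 9): e=[35,15,-2] → .
    (1,5)@(3, 11): e=[13,33,2] → X
    (2,5)@(5, 11): e=[31,27,-10] → .
    (1,6)@(3, 13): e=[9,45,-6] → .
  covered (6 px):
    . . . . . .
    . . . . . .
    X . . . . .
    X X X . . .
    . X . . . .
    . X . . . .
    . . . . . .
    . . . . . .
    . . . . . .
    . . . . . .
T1:
  2·area = 12
  edge (6, 4)→(12, 16): d=(6,12) right/bottom  bias=-1
  edge (12, 16)→(6, 6): d=(-6,-10) top-left  bias=+0
  edge (6, 6)→(6, 4): d=(0,-2) top-left  bias=+0
    (1,0)@(3, 1): e=[18,0,-6] → .  [on edge]
    (3,3)@(7, 7): e=[6,4,2] → X
    (4,3)@(9, 7): e=[-18,24,6] → .
    (3,4)@(7, 9): e=[18,-8,2] → .
    (4,5)@(9, 11): e=[6,0,6] → X  [on edge]
    (5,5)@(11, 11): e=[-18,20,10] → .
    (4,6)@(9, 13): e=[18,-12,6] → .
  covered (2 px):
    . . . . . .
    . . . . . .
    . . . . . .
    . . . X . .
    . . . . . .
    . . . . X .
    . . . . . .
    . . . . . .
    . . . . . .
    . . . . . .

Answer: "outside"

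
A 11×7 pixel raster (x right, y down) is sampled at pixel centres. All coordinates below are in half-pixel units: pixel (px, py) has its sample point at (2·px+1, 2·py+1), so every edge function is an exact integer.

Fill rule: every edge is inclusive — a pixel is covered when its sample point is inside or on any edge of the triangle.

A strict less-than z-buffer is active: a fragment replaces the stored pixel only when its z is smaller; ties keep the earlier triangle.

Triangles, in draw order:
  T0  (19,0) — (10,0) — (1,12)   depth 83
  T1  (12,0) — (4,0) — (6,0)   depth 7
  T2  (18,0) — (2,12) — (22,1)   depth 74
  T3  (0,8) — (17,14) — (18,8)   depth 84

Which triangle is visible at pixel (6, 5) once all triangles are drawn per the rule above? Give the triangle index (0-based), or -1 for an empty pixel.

T0:
  2·area = 108  (B↔C swapped to make it positive)
  edge (19, 0)→(1, 12): d=(-18,12) inclusive
  edge (1, 12)→(10, 0): d=(9,-12) inclusive
  edge (10, 0)→(19, 0): d=(9,0) inclusive
    (5,0)@(11, 1): e=[78,21,9] → █
    (6,0)@(13, 1): e=[54,45,9] → █
    (7,0)@(15, 1): e=[30,69,9] → █
    (8,0)@(17, 1): e=[6,93,9] → █
    (9,0)@(19, 1): e=[-18,117,9] → ·
    (4,1)@(9, 3): e=[66,15,27] → █
    (7,1)@(15, 3): e=[-6,87,27] → ·
    (8,1)@(17, 3): e=[-30,111,27] → ·
    (3,2)@(7, 5): e=[54,9,45] → █
    (6,2)@(13, 5): e=[-18,81,45] → ·
    (2,3)@(5, 7): e=[42,3,63] → █
    (4,3)@(9, 7): e=[-6,51,63] → ·
  covered (13 px):
    · · · · · █ █ █ █ · ·
    · · · · █ █ █ · · · ·
    · · · █ █ █ · · · · ·
    · · █ █ · · · · · · ·
    · · █ · · · · · · · ·
    · · · · · · · · · · ·
    · · · · · · · · · · ·
T1:
  degenerate (2·area = 0) — covers nothing
T2:
  2·area = 64  (B↔C swapped to make it positive)
  edge (18, 0)→(22, 1): d=(4,1) inclusive
  edge (22, 1)→(2, 12): d=(-20,11) inclusive
  edge (2, 12)→(18, 0): d=(16,-12) inclusive
    (8,0)@(17, 1): e=[5,55,4] → █
    (9,0)@(19, 1): e=[3,33,28] → █
    (10,0)@(21, 1): e=[1,11,52] → █
    (7,1)@(15, 3): e=[15,37,12] → █
    (9,1)@(19, 3): e=[11,-7,60] → ·
    (10,1)@(21, 3): e=[9,-29,84] → ·
    (6,2)@(13, 5): e=[25,19,20] → █
    (7,2)@(15, 5): e=[23,-3,44] → ·
    (8,2)@(17, 5): e=[21,-25,68] → ·
    (4,3)@(9, 7): e=[37,23,4] → █
    (5,3)@(11, 7): e=[35,1,28] → █
    (6,3)@(13, 7): e=[33,-21,52] → ·
  covered (9 px):
    · · · · · · · · █ █ █
    · · · · · · · █ █ · ·
    · · · · · · █ · · · ·
    · · · · █ █ · · · · ·
    · · · █ · · · · · · ·
    · · · · · · · · · · ·
    · · · · · · · · · · ·
T3:
  2·area = 108  (B↔C swapped to make it positive)
  edge (0, 8)→(18, 8): d=(18,0) inclusive
  edge (18, 8)→(17, 14): d=(-1,6) inclusive
  edge (17, 14)→(0, 8): d=(-17,-6) inclusive
    (1,4)@(3, 9): e=[18,89,1] → █
    (2,4)@(5, 9): e=[18,77,13] → █
    (3,4)@(7, 9): e=[18,65,25] → █
    (4,4)@(9, 9): e=[18,53,37] → █
    (5,4)@(11, 9): e=[18,41,49] → █
    (6,4)@(13, 9): e=[18,29,61] → █
    (7,4)@(15, 9): e=[18,17,73] → █
    (8,4)@(17, 9): e=[18,5,85] → █
    (9,4)@(19, 9): e=[18,-7,97] → ·
    (1,5)@(3, 11): e=[54,87,-33] → ·
    (2,5)@(5, 11): e=[54,75,-21] → ·
    (3,5)@(7, 11): e=[54,63,-9] → ·
  covered (15 px):
    · · · · · · · · · · ·
    · · · · · · · · · · ·
    · · · · · · · · · · ·
    · · · · · · · · · · ·
    · █ █ █ █ █ █ █ █ · ·
    · · · · █ █ █ █ █ · ·
    · · · · · · · █ █ · ·

Z-buffer (winner per pixel, '.' = empty):
  . . . . . 0 0 0 2 2 2
  . . . . 0 0 0 2 2 . .
  . . . 0 0 0 2 . . . .
  . . 0 0 2 2 . . . . .
  . 3 0 2 3 3 3 3 3 . .
  . . . . 3 3 3 3 3 . .
  . . . . . . . 3 3 . .

Result: 3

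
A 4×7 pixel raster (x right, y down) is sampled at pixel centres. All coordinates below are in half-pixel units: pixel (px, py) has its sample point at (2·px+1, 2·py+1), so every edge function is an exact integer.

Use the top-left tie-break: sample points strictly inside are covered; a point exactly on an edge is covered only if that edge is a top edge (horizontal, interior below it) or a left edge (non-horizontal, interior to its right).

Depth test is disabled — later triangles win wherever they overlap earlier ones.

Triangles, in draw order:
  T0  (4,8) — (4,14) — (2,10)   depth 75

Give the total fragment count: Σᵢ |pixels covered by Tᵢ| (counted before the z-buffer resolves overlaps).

T0:
  2·area = 12
  edge (4, 8)→(4, 14): d=(0,6) right/bottom  bias=-1
  edge (4, 14)→(2, 10): d=(-2,-4) top-left  bias=+0
  edge (2, 10)→(4, 8): d=(2,-2) top-left  bias=+0
    (3,2)@(7, 5): e=[-18,30,0] → .  [on edge]
    (2,3)@(5, 7): e=[-6,18,0] → .  [on edge]
    (1,4)@(3, 9): e=[6,6,0] → X  [on edge]
    (2,4)@(5, 9): e=[-6,14,4] → .
    (0,5)@(1, 11): e=[18,-6,0] → .  [on edge]
    (1,5)@(3, 11): e=[6,2,4] → X
    (2,5)@(5, 11): e=[-6,10,8] → .
    (1,6)@(3, 13): e=[6,-2,8] → .
  covered (2 px):
    . . . .
    . . . .
    . . . .
    . . . .
    . X . .
    . X . .
    . . . .

Answer: 2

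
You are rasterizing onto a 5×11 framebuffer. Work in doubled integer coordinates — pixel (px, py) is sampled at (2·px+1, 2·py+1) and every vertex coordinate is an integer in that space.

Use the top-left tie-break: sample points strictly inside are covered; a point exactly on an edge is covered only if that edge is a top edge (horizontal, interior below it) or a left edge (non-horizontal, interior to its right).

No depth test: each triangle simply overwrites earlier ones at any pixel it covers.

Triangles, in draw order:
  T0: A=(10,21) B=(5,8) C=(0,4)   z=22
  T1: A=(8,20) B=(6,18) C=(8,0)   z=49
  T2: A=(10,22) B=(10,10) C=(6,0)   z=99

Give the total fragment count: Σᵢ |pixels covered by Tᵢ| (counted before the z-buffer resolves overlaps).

T0:
  2·area = 45  (B↔C swapped to make it positive)
  edge (10, 21)→(0, 4): d=(-10,-17) top-left  bias=+0
  edge (0, 4)→(5, 8): d=(5,4) right/bottom  bias=-1
  edge (5, 8)→(10, 21): d=(5,13) right/bottom  bias=-1
    (0,2)@(1, 5): e=[7,1,37] → X
    (1,2)@(3, 5): e=[41,-7,11] → .
    (0,3)@(1, 7): e=[-13,11,47] → .
    (1,3)@(3, 7): e=[21,3,21] → X
    (2,3)@(5, 7): e=[55,-5,-5] → .
    (1,4)@(3, 9): e=[1,13,31] → X
    (2,4)@(5, 9): e=[35,5,5] → X
    (3,4)@(7, 9): e=[69,-3,-21] → .
    (1,5)@(3, 11): e=[-19,23,41] → .
    (2,5)@(5, 11): e=[15,15,15] → X
    (3,5)@(7, 11): e=[49,7,-11] → .
    (2,6)@(5, 13): e=[-5,25,25] → .
  covered (7 px):
    . . . . .
    . . . . .
    X . . . .
    . X . . .
    . X X . .
    . . X . .
    . . . . .
    . . . X .
    . . . . .
    . . . . X
    . . . . .
T1:
  2·area = 40
  edge (8, 20)→(6, 18): d=(-2,-2) top-left  bias=+0
  edge (6, 18)→(8, 0): d=(2,-18) top-left  bias=+0
  edge (8, 0)→(8, 20): d=(0,20) right/bottom  bias=-1
    (3,4)@(7, 9): e=[20,0,20] → X  [on edge]
    (4,4)@(9, 9): e=[24,36,-20] → .
    (3,5)@(7, 11): e=[16,4,20] → X
    (4,5)@(9, 11): e=[20,40,-20] → .
    (0,6)@(1, 13): e=[0,-100,140] → .  [on edge]
    (3,6)@(7, 13): e=[12,8,20] → X
    (4,6)@(9, 13): e=[16,44,-20] → .
    (1,7)@(3, 15): e=[0,-60,100] → .  [on edge]
    (3,7)@(7, 15): e=[8,12,20] → X
    (4,7)@(9, 15): e=[12,48,-20] → .
    (2,8)@(5, 17): e=[0,-20,60] → .  [on edge]
    (3,8)@(7, 17): e=[4,16,20] → X
    (3,9)@(7, 19): e=[0,20,20] → X  [on edge]
    (4,10)@(9, 21): e=[0,60,-20] → .  [on edge]
  covered (6 px):
    . . . . .
    . . . . .
    . . . . .
    . . . . .
    . . . X .
    . . . X .
    . . . X .
    . . . X .
    . . . X .
    . . . X .
    . . . . .
T2:
  2·area = 48  (B↔C swapped to make it positive)
  edge (10, 22)→(6, 0): d=(-4,-22) top-left  bias=+0
  edge (6, 0)→(10, 10): d=(4,10) right/bottom  bias=-1
  edge (10, 10)→(10, 22): d=(0,12) right/bottom  bias=-1
    (3,1)@(7, 3): e=[10,2,36] → X
    (4,1)@(9, 3): e=[54,-18,12] → .
    (3,2)@(7, 5): e=[2,10,36] → X
    (4,2)@(9, 5): e=[46,-10,12] → .
    (3,3)@(7, 7): e=[-6,18,36] → .
    (4,4)@(9, 9): e=[30,6,12] → X
    (4,5)@(9, 11): e=[22,14,12] → X
    (4,6)@(9, 13): e=[14,22,12] → X
    (4,7)@(9, 15): e=[6,30,12] → X
    (4,8)@(9, 17): e=[-2,38,12] → .
  covered (6 px):
    . . . . .
    . . . X .
    . . . X .
    . . . . .
    . . . . X
    . . . . X
    . . . . X
    . . . . X
    . . . . .
    . . . . .
    . . . . .

Result: 19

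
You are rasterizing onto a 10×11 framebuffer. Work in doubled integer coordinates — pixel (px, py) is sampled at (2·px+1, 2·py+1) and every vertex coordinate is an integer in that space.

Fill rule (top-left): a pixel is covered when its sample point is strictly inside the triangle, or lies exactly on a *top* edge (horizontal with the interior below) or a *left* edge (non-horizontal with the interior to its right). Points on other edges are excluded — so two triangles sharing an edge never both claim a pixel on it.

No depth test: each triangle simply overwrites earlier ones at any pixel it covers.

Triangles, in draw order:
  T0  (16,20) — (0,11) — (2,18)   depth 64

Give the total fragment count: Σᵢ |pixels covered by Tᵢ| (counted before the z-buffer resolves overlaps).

T0:
  2·area = 94  (B↔C swapped to make it positive)
  edge (16, 20)→(2, 18): d=(-14,-2) top-left  bias=+0
  edge (2, 18)→(0, 11): d=(-2,-7) top-left  bias=+0
  edge (0, 11)→(16, 20): d=(16,9) right/bottom  bias=-1
    (0,6)@(1, 13): e=[68,3,23] → #
    (1,6)@(3, 13): e=[72,17,5] → #
    (2,6)@(5, 13): e=[76,31,-13] → ·
    (0,7)@(1, 15): e=[40,-1,55] → ·
    (1,7)@(3, 15): e=[44,13,37] → #
    (2,7)@(5, 15): e=[48,27,19] → #
    (3,7)@(7, 15): e=[52,41,1] → #
    (4,7)@(9, 15): e=[56,55,-17] → ·
    (1,8)@(3, 17): e=[16,9,69] → #
    (4,8)@(9, 17): e=[28,51,15] → #
    (5,8)@(11, 17): e=[32,65,-3] → ·
    (1,9)@(3, 19): e=[-12,5,101] → ·
    (4,9)@(9, 19): e=[0,47,47] → #  [on edge]
  covered (12 px):
    · · · · · · · · · ·
    · · · · · · · · · ·
    · · · · · · · · · ·
    · · · · · · · · · ·
    · · · · · · · · · ·
    · · · · · · · · · ·
    # # · · · · · · · ·
    · # # # · · · · · ·
    · # # # # · · · · ·
    · · · · # # # · · ·
    · · · · · · · · · ·

Answer: 12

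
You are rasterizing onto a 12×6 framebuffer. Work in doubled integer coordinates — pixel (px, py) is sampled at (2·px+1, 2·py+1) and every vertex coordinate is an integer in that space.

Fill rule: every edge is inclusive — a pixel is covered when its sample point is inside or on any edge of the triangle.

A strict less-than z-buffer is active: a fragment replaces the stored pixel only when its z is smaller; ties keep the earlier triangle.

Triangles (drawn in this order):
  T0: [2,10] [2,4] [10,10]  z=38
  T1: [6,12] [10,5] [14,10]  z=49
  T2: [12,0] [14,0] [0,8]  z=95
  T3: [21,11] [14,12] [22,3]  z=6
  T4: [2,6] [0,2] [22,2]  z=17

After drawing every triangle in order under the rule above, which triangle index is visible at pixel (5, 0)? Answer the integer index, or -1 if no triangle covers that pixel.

T0:
  2·area = 48
  edge (2, 10)→(2, 4): d=(0,-6) inclusive
  edge (2, 4)→(10, 10): d=(8,6) inclusive
  edge (10, 10)→(2, 10): d=(-8,0) inclusive
    (1,2)@(3, 5): e=[6,2,40] → #
    (2,2)@(5, 5): e=[18,-10,40] → ·
    (1,3)@(3, 7): e=[6,18,24] → #
    (2,3)@(5, 7): e=[18,6,24] → #
    (3,3)@(7, 7): e=[30,-6,24] → ·
    (1,4)@(3, 9): e=[6,34,8] → #
    (3,4)@(7, 9): e=[30,10,8] → #
    (4,4)@(9, 9): e=[42,-2,8] → ·
    (1,5)@(3, 11): e=[6,50,-8] → ·
    (2,5)@(5, 11): e=[18,38,-8] → ·
    (3,5)@(7, 11): e=[30,26,-8] → ·
  covered (6 px):
    · · · · · · · · · · · ·
    · · · · · · · · · · · ·
    · # · · · · · · · · · ·
    · # # · · · · · · · · ·
    · # # # · · · · · · · ·
    · · · · · · · · · · · ·
T1:
  2·area = 48
  edge (6, 12)→(10, 5): d=(4,-7) inclusive
  edge (10, 5)→(14, 10): d=(4,5) inclusive
  edge (14, 10)→(6, 12): d=(-8,2) inclusive
    (4,3)@(9, 7): e=[1,13,34] → #
    (5,3)@(11, 7): e=[15,3,30] → #
    (6,3)@(13, 7): e=[29,-7,26] → ·
    (4,4)@(9, 9): e=[9,21,18] → #
    (6,4)@(13, 9): e=[37,1,10] → #
    (7,4)@(15, 9): e=[51,-9,6] → ·
    (3,5)@(7, 11): e=[3,39,6] → #
    (5,5)@(11, 11): e=[31,19,-2] → ·
    (6,5)@(13, 11): e=[45,9,-6] → ·
  covered (7 px):
    · · · · · · · · · · · ·
    · · · · · · · · · · · ·
    · · · · · · · · · · · ·
    · · · · # # · · · · · ·
    · · · · # # # · · · · ·
    · · · # # · · · · · · ·
T2:
  2·area = 16
  edge (12, 0)→(14, 0): d=(2,0) inclusive
  edge (14, 0)→(0, 8): d=(-14,8) inclusive
  edge (0, 8)→(12, 0): d=(12,-8) inclusive
    (5,0)@(11, 1): e=[2,10,4] → #
    (6,0)@(13, 1): e=[2,-6,20] → ·
    (5,1)@(11, 3): e=[6,-18,28] → ·
    (2,2)@(5, 5): e=[10,2,4] → #
    (3,2)@(7, 5): e=[10,-14,20] → ·
    (2,3)@(5, 7): e=[14,-26,28] → ·
  covered (2 px):
    · · · · · # · · · · · ·
    · · · · · · · · · · · ·
    · · # · · · · · · · · ·
    · · · · · · · · · · · ·
    · · · · · · · · · · · ·
    · · · · · · · · · · · ·
T3:
  2·area = 55
  edge (21, 11)→(14, 12): d=(-7,1) inclusive
  edge (14, 12)→(22, 3): d=(8,-9) inclusive
  edge (22, 3)→(21, 11): d=(-1,8) inclusive
    (10,2)@(21, 5): e=[42,7,6] → #
    (11,2)@(23, 5): e=[40,25,-10] → ·
    (9,3)@(19, 7): e=[30,5,20] → #
    (11,3)@(23, 7): e=[26,41,-12] → ·
    (8,4)@(17, 9): e=[18,3,34] → #
    (11,4)@(23, 9): e=[12,57,-14] → ·
    (7,5)@(15, 11): e=[6,1,48] → #
    (10,5)@(21, 11): e=[0,55,0] → #  [on edge]
    (11,5)@(23, 11): e=[-2,73,-16] → ·
  covered (10 px):
    · · · · · · · · · · · ·
    · · · · · · · · · · · ·
    · · · · · · · · · · # ·
    · · · · · · · · · # # ·
    · · · · · · · · # # # ·
    · · · · · · · # # # # ·
T4:
  2·area = 88
  edge (2, 6)→(0, 2): d=(-2,-4) inclusive
  edge (0, 2)→(22, 2): d=(22,0) inclusive
  edge (22, 2)→(2, 6): d=(-20,4) inclusive
    (0,1)@(1, 3): e=[2,22,64] → #
    (1,1)@(3, 3): e=[10,22,56] → #
    (2,1)@(5, 3): e=[18,22,48] → #
    (3,1)@(7, 3): e=[26,22,40] → #
    (4,1)@(9, 3): e=[34,22,32] → #
    (5,1)@(11, 3): e=[42,22,24] → #
    (6,1)@(13, 3): e=[50,22,16] → #
    (7,1)@(15, 3): e=[58,22,8] → #
    (8,1)@(17, 3): e=[66,22,0] → #  [on edge]
    (9,1)@(19, 3): e=[74,22,-8] → ·
    (0,2)@(1, 5): e=[-2,66,24] → ·
    (1,2)@(3, 5): e=[6,66,16] → #
    (3,2)@(7, 5): e=[22,66,0] → #  [on edge]
  covered (12 px):
    · · · · · · · · · · · ·
    # # # # # # # # # · · ·
    · # # # · · · · · · · ·
    · · · · · · · · · · · ·
    · · · · · · · · · · · ·
    · · · · · · · · · · · ·

Z-buffer (winner per pixel, '.' = empty):
  . . . . . 2 . . . . . .
  4 4 4 4 4 4 4 4 4 . . .
  . 4 4 4 . . . . . . 3 .
  . 0 0 . 1 1 . . . 3 3 .
  . 0 0 0 1 1 1 . 3 3 3 .
  . . . 1 1 . . 3 3 3 3 .

Final: 2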